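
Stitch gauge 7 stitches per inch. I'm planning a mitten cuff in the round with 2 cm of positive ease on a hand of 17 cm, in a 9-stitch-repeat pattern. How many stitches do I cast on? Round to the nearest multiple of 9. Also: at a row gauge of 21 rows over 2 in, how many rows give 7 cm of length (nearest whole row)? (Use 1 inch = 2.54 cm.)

Finished = 17 + 2 = 19 cm.
19 cm × 1/2.54 = 7.48 inches.
7/1 = 7 sts per in; 7.48 × 7 = 52.36 sts.
Nearest multiple of 9 → 54.
7 cm = 2.76 inches; × 10.5 = 28.94 → 29 rows.

Cast on 54 stitches; work 29 rows.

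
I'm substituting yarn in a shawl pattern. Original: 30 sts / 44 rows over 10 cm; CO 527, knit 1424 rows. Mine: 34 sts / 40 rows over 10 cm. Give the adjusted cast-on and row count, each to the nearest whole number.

Cast on 597 stitches; work 1295 rows.

Stitches: 527 × 34/30 = 597.27 → 597.
Rows: 1424 × 40/44 = 1294.55 → 1295.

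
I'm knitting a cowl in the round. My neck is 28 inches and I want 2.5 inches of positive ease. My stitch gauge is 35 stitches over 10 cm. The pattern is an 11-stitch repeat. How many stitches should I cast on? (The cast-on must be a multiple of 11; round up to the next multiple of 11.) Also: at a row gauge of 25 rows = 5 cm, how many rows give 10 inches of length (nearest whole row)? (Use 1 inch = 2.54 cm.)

Finished = 28 + 2.5 = 30.5 inches.
30.5 inches × 2.54 = 77.47 cm.
35/10 = 3.5 sts per cm; 77.47 × 3.5 = 271.14 sts.
Next multiple of 11 → 275.
10 inches = 25.40 cm; × 5 = 127.00 → 127 rows.

Cast on 275 stitches; work 127 rows.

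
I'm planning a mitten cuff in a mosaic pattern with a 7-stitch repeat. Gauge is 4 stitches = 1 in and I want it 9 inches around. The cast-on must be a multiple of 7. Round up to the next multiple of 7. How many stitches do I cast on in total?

42 stitches.

4 / 1 = 4 sts per inch.
9 × 4 = 36.00 sts.
Next multiple of 7: 42.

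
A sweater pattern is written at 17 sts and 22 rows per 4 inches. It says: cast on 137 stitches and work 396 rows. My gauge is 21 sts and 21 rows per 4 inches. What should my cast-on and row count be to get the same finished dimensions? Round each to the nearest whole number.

Stitches: 137 × 21/17 = 169.24 → 169.
Rows: 396 × 21/22 = 378.00 → 378.

Cast on 169 stitches; work 378 rows.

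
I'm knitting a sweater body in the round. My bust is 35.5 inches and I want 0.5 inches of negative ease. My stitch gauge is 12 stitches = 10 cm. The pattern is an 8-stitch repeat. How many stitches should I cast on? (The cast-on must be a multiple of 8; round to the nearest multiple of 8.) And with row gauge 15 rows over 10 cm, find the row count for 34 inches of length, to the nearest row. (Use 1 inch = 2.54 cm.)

Finished = 35.5 − 0.5 = 35 inches.
35 inches × 2.54 = 88.90 cm.
12/10 = 1.2 sts per cm; 88.90 × 1.2 = 106.68 sts.
Nearest multiple of 8 → 104.
34 inches = 86.36 cm; × 1.5 = 129.54 → 130 rows.

Cast on 104 stitches; work 130 rows.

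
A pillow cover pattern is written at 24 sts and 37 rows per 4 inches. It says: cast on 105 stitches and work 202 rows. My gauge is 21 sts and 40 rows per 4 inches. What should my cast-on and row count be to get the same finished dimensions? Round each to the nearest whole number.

Cast on 92 stitches; work 218 rows.

Stitches: 105 × 21/24 = 91.88 → 92.
Rows: 202 × 40/37 = 218.38 → 218.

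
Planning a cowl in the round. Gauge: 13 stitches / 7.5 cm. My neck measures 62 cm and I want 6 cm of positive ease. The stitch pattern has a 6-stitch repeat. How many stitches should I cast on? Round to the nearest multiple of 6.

CO 120 sts.

Finished = 62 + 6 = 68 cm.
13 / 7.5 = 1.733 sts/cm.
68 × 1.733 = 117.87 sts.
Nearest multiple of 6: 120.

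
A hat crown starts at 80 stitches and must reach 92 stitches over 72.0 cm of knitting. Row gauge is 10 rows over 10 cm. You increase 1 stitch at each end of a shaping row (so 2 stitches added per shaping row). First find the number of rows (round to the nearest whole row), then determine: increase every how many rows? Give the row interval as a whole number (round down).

Increase every 12th row.

Rows = 72.0 × 1 = 72.0 → 72 rows.
Stitches to add: 12 → 6 shaping rows (at 2 st each).
72 / 6 = 12.00 → every 12 rows.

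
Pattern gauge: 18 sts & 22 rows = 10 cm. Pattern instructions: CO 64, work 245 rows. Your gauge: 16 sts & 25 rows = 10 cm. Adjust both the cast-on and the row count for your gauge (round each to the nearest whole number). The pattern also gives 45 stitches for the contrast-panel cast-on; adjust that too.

Stitches: 64 × 16/18 = 56.89 → 57.
Rows: 245 × 25/22 = 278.41 → 278.
contrast-panel cast-on: 45 × 16/18 = 40.00 → 40.

Cast on 57 stitches; work 278 rows; contrast-panel cast-on 40 stitches.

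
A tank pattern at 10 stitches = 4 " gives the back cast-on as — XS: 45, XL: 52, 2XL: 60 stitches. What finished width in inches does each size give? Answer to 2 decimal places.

XS 18.00 inches; XL 20.80 inches; 2XL 24.00 inches.

10/4 = 2.5 sts per in.
XS: 45 / 2.5 = 18.000 → 18.00 in.
XL: 52 / 2.5 = 20.800 → 20.80 in.
2XL: 60 / 2.5 = 24.000 → 24.00 in.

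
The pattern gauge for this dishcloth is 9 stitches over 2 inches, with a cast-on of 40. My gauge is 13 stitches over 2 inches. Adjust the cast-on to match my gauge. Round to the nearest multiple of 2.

Scale factor = 13 / 9 = 1.444.
40 × 13 / 9 = 57.78 sts.
→ 58 sts.

58 stitches.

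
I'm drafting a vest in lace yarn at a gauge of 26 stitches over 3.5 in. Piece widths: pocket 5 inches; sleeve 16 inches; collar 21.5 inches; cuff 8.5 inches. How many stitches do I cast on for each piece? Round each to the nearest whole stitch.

pocket 37; sleeve 119; collar 160; cuff 63.

Rate = 26/3.5 = 7.429 sts per in.
pocket: 5 × 7.429 = 37.14 → 37.
sleeve: 16 × 7.429 = 118.86 → 119.
collar: 21.5 × 7.429 = 159.71 → 160.
cuff: 8.5 × 7.429 = 63.14 → 63.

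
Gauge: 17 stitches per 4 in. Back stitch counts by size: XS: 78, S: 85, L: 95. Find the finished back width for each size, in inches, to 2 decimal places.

17/4 = 4.25 sts per in.
XS: 78 / 4.25 = 18.353 → 18.35 in.
S: 85 / 4.25 = 20.000 → 20.00 in.
L: 95 / 4.25 = 22.353 → 22.35 in.

XS 18.35 inches; S 20.00 inches; L 22.35 inches.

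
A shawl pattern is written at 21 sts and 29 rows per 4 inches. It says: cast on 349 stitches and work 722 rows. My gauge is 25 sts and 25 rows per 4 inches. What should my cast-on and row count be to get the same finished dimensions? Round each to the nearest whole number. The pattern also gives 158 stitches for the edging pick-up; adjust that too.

Cast on 415 stitches; work 622 rows; edging pick-up 188 stitches.

Stitches: 349 × 25/21 = 415.48 → 415.
Rows: 722 × 25/29 = 622.41 → 622.
edging pick-up: 158 × 25/21 = 188.10 → 188.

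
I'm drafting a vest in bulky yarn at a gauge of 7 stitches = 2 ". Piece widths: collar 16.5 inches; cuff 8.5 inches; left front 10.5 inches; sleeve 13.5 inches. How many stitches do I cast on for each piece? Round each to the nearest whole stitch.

collar 58; cuff 30; left front 37; sleeve 47.

Rate = 7/2 = 3.5 sts per in.
collar: 16.5 × 3.5 = 57.75 → 58.
cuff: 8.5 × 3.5 = 29.75 → 30.
left front: 10.5 × 3.5 = 36.75 → 37.
sleeve: 13.5 × 3.5 = 47.25 → 47.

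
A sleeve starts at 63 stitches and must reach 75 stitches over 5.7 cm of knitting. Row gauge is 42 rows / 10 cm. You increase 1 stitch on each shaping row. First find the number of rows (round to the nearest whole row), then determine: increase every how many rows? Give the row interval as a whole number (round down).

Increase every 2nd row.

Rows = 5.7 × 4.2 = 23.9 → 24 rows.
Stitches to add: 12 → 12 shaping rows (at 1 st each).
24 / 12 = 2.00 → every 2 rows.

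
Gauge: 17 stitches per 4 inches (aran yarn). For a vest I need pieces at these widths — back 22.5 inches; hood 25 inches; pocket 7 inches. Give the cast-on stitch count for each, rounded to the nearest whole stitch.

back 96; hood 106; pocket 30.

Rate = 17/4 = 4.25 sts per in.
back: 22.5 × 4.25 = 95.62 → 96.
hood: 25 × 4.25 = 106.25 → 106.
pocket: 7 × 4.25 = 29.75 → 30.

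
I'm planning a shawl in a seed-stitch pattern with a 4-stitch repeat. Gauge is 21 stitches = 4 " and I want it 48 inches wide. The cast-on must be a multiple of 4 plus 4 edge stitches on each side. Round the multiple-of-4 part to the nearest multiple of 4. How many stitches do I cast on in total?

252 stitches.

21 / 4 = 5.25 sts per inch.
48 × 5.25 = 252.00 sts.
Less 8 edge sts → 244.00 for the repeat.
Nearest multiple of 4: 244.
Add back 8 edge sts → 252.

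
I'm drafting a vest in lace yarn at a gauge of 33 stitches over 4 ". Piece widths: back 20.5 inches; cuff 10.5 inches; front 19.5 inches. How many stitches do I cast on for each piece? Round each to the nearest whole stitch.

back 169; cuff 87; front 161.

Rate = 33/4 = 8.25 sts per in.
back: 20.5 × 8.25 = 169.12 → 169.
cuff: 10.5 × 8.25 = 86.62 → 87.
front: 19.5 × 8.25 = 160.88 → 161.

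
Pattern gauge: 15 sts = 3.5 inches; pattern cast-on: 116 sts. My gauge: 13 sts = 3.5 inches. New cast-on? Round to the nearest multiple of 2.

100 stitches.

Scale factor = 13 / 15 = 0.867.
116 × 13 / 15 = 100.53 sts.
→ 100 sts.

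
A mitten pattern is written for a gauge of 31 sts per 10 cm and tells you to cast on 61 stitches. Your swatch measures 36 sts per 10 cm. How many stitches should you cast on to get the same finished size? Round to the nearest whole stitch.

Scale factor = 36 / 31 = 1.161.
61 × 36 / 31 = 70.84 sts.
→ 71 sts.

Cast on 71 stitches.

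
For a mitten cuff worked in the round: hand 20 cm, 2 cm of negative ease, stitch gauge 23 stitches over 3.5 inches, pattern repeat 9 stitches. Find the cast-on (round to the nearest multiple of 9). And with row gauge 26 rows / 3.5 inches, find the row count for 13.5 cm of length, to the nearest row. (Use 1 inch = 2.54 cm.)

Cast on 45 stitches; work 39 rows.

Finished = 20 − 2 = 18 cm.
18 cm × 1/2.54 = 7.09 inches.
23/3.5 = 6.571 sts per in; 7.09 × 6.571 = 46.57 sts.
Nearest multiple of 9 → 45.
13.5 cm = 5.31 inches; × 7.429 = 39.48 → 39 rows.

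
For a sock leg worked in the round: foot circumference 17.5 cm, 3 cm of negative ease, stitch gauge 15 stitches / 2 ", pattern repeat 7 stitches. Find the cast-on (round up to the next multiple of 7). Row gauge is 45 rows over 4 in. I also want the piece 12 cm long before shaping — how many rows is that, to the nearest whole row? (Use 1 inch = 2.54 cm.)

Finished = 17.5 − 3 = 14.5 cm.
14.5 cm × 1/2.54 = 5.71 inches.
15/2 = 7.5 sts per in; 5.71 × 7.5 = 42.81 sts.
Next multiple of 7 → 49.
12 cm = 4.72 inches; × 11.25 = 53.15 → 53 rows.

Cast on 49 stitches; work 53 rows.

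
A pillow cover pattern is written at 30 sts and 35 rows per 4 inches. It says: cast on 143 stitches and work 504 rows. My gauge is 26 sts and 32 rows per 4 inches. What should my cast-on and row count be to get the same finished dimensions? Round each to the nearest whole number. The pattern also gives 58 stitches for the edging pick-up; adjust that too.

Cast on 124 stitches; work 461 rows; edging pick-up 50 stitches.

Stitches: 143 × 26/30 = 123.93 → 124.
Rows: 504 × 32/35 = 460.80 → 461.
edging pick-up: 58 × 26/30 = 50.27 → 50.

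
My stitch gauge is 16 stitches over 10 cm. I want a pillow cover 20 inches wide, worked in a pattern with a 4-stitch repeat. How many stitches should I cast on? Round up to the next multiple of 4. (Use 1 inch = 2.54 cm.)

CO 84 sts.

20 in = 20 × 2.54 = 50.80 cm.
16 / 10 = 1.6 sts/cm.
50.80 × 1.6 = 81.28 sts.
→ 84.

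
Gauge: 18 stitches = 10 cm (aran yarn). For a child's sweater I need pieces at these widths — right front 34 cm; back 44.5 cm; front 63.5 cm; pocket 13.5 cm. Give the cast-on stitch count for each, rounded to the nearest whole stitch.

Rate = 18/10 = 1.8 sts per cm.
right front: 34 × 1.8 = 61.20 → 61.
back: 44.5 × 1.8 = 80.10 → 80.
front: 63.5 × 1.8 = 114.30 → 114.
pocket: 13.5 × 1.8 = 24.30 → 24.

right front 61; back 80; front 114; pocket 24.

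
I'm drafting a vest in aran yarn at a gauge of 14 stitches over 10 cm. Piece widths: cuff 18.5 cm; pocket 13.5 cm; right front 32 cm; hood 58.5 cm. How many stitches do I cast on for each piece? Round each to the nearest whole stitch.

Rate = 14/10 = 1.4 sts per cm.
cuff: 18.5 × 1.4 = 25.90 → 26.
pocket: 13.5 × 1.4 = 18.90 → 19.
right front: 32 × 1.4 = 44.80 → 45.
hood: 58.5 × 1.4 = 81.90 → 82.

cuff 26; pocket 19; right front 45; hood 82.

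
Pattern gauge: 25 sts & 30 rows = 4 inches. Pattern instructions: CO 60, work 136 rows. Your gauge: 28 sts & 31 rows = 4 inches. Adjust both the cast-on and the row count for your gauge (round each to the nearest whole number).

Cast on 67 stitches; work 141 rows.

Stitches: 60 × 28/25 = 67.20 → 67.
Rows: 136 × 31/30 = 140.53 → 141.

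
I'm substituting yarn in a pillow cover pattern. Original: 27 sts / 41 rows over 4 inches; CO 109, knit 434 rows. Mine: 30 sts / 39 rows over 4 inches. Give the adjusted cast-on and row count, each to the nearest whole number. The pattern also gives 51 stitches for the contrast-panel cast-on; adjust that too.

Cast on 121 stitches; work 413 rows; contrast-panel cast-on 57 stitches.

Stitches: 109 × 30/27 = 121.11 → 121.
Rows: 434 × 39/41 = 412.83 → 413.
contrast-panel cast-on: 51 × 30/27 = 56.67 → 57.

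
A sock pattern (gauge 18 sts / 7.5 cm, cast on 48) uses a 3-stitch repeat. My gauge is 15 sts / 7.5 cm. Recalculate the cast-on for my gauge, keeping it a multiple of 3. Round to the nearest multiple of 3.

CO 39 sts.

48 × 15 / 18 = 40.00.
Nearest multiple of 3: 39.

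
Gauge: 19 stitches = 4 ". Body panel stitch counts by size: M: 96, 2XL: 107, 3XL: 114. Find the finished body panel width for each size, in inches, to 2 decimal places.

M 20.21 inches; 2XL 22.53 inches; 3XL 24.00 inches.

19/4 = 4.75 sts per in.
M: 96 / 4.75 = 20.211 → 20.21 in.
2XL: 107 / 4.75 = 22.526 → 22.53 in.
3XL: 114 / 4.75 = 24.000 → 24.00 in.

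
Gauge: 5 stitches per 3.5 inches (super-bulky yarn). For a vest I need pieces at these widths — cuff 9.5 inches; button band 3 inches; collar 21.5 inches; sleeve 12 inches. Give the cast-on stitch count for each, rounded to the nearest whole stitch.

Rate = 5/3.5 = 1.429 sts per in.
cuff: 9.5 × 1.429 = 13.57 → 14.
button band: 3 × 1.429 = 4.29 → 4.
collar: 21.5 × 1.429 = 30.71 → 31.
sleeve: 12 × 1.429 = 17.14 → 17.

cuff 14; button band 4; collar 31; sleeve 17.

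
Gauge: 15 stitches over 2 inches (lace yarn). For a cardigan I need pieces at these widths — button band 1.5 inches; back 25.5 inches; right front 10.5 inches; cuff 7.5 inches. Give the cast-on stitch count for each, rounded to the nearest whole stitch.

Rate = 15/2 = 7.5 sts per in.
button band: 1.5 × 7.5 = 11.25 → 11.
back: 25.5 × 7.5 = 191.25 → 191.
right front: 10.5 × 7.5 = 78.75 → 79.
cuff: 7.5 × 7.5 = 56.25 → 56.

button band 11; back 191; right front 79; cuff 56.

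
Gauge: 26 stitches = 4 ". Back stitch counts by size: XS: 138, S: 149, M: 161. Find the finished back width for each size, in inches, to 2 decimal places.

XS 21.23 inches; S 22.92 inches; M 24.77 inches.

26/4 = 6.5 sts per in.
XS: 138 / 6.5 = 21.231 → 21.23 in.
S: 149 / 6.5 = 22.923 → 22.92 in.
M: 161 / 6.5 = 24.769 → 24.77 in.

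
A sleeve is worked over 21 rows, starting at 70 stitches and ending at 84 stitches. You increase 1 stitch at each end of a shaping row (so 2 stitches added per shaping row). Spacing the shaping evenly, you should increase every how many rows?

Increase every 3rd row.

Stitches to add: |84 − 70| = 14.
Shaping rows needed: 14 / 2 = 7.
21 rows / 7 = every 3 rows.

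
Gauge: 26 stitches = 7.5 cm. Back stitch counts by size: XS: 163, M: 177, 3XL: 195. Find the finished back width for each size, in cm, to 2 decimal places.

26/7.5 = 3.467 sts per cm.
XS: 163 / 3.467 = 47.019 → 47.02 cm.
M: 177 / 3.467 = 51.058 → 51.06 cm.
3XL: 195 / 3.467 = 56.250 → 56.25 cm.

XS 47.02 cm; M 51.06 cm; 3XL 56.25 cm.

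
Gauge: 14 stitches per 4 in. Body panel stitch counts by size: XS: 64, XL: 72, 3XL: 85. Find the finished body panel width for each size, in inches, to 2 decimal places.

XS 18.29 inches; XL 20.57 inches; 3XL 24.29 inches.

14/4 = 3.5 sts per in.
XS: 64 / 3.5 = 18.286 → 18.29 in.
XL: 72 / 3.5 = 20.571 → 20.57 in.
3XL: 85 / 3.5 = 24.286 → 24.29 in.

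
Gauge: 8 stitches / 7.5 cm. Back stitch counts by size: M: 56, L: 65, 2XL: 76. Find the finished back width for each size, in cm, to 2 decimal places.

M 52.50 cm; L 60.94 cm; 2XL 71.25 cm.

8/7.5 = 1.067 sts per cm.
M: 56 / 1.067 = 52.500 → 52.50 cm.
L: 65 / 1.067 = 60.938 → 60.94 cm.
2XL: 76 / 1.067 = 71.250 → 71.25 cm.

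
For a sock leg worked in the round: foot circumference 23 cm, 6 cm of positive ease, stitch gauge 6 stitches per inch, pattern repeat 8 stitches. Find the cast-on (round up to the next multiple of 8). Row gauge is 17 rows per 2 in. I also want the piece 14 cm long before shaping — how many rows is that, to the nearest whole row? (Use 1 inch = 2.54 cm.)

Cast on 72 stitches; work 47 rows.

Finished = 23 + 6 = 29 cm.
29 cm × 1/2.54 = 11.42 inches.
6/1 = 6 sts per in; 11.42 × 6 = 68.50 sts.
Next multiple of 8 → 72.
14 cm = 5.51 inches; × 8.5 = 46.85 → 47 rows.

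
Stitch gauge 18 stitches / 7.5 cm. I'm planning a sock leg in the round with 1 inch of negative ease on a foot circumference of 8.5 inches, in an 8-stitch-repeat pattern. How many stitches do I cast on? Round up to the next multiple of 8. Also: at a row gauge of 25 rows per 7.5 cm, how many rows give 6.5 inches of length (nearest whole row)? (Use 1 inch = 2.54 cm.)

Cast on 48 stitches; work 55 rows.

Finished = 8.5 − 1 = 7.5 inches.
7.5 inches × 2.54 = 19.05 cm.
18/7.5 = 2.4 sts per cm; 19.05 × 2.4 = 45.72 sts.
Next multiple of 8 → 48.
6.5 inches = 16.51 cm; × 3.333 = 55.03 → 55 rows.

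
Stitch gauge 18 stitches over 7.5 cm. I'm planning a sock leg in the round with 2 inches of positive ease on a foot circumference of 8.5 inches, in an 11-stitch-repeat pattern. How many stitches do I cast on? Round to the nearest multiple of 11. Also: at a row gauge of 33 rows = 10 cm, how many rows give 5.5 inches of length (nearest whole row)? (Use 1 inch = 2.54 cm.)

Finished = 8.5 + 2 = 10.5 inches.
10.5 inches × 2.54 = 26.67 cm.
18/7.5 = 2.4 sts per cm; 26.67 × 2.4 = 64.01 sts.
Nearest multiple of 11 → 66.
5.5 inches = 13.97 cm; × 3.3 = 46.10 → 46 rows.

Cast on 66 stitches; work 46 rows.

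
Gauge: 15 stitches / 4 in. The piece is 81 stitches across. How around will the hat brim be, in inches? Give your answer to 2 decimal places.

15 stitches / 4 inch = 3.75 stitches per inch.
81 / 3.75 = 21.600 inches.

21.60 inches.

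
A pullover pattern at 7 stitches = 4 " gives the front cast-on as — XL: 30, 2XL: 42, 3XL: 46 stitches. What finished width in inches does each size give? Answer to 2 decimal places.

XL 17.14 inches; 2XL 24.00 inches; 3XL 26.29 inches.

7/4 = 1.75 sts per in.
XL: 30 / 1.75 = 17.143 → 17.14 in.
2XL: 42 / 1.75 = 24.000 → 24.00 in.
3XL: 46 / 1.75 = 26.286 → 26.29 in.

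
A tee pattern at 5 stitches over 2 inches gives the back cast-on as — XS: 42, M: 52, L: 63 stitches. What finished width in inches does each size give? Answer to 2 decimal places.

5/2 = 2.5 sts per in.
XS: 42 / 2.5 = 16.800 → 16.80 in.
M: 52 / 2.5 = 20.800 → 20.80 in.
L: 63 / 2.5 = 25.200 → 25.20 in.

XS 16.80 inches; M 20.80 inches; L 25.20 inches.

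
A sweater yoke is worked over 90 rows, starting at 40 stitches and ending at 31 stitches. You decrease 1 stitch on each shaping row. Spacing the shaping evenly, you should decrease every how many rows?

Decrease every 10th row.

Stitches to remove: |31 − 40| = 9.
Shaping rows needed: 9 / 1 = 9.
90 rows / 9 = every 10 rows.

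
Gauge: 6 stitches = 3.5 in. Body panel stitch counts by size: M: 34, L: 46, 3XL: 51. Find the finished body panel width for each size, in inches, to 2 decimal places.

M 19.83 inches; L 26.83 inches; 3XL 29.75 inches.

6/3.5 = 1.714 sts per in.
M: 34 / 1.714 = 19.833 → 19.83 in.
L: 46 / 1.714 = 26.833 → 26.83 in.
3XL: 51 / 1.714 = 29.750 → 29.75 in.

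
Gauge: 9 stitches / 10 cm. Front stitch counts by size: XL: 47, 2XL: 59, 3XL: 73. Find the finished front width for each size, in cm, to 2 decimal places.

9/10 = 0.9 sts per cm.
XL: 47 / 0.9 = 52.222 → 52.22 cm.
2XL: 59 / 0.9 = 65.556 → 65.56 cm.
3XL: 73 / 0.9 = 81.111 → 81.11 cm.

XL 52.22 cm; 2XL 65.56 cm; 3XL 81.11 cm.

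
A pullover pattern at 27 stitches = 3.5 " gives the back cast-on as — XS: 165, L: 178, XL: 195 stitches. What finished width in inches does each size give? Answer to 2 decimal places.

XS 21.39 inches; L 23.07 inches; XL 25.28 inches.

27/3.5 = 7.714 sts per in.
XS: 165 / 7.714 = 21.389 → 21.39 in.
L: 178 / 7.714 = 23.074 → 23.07 in.
XL: 195 / 7.714 = 25.278 → 25.28 in.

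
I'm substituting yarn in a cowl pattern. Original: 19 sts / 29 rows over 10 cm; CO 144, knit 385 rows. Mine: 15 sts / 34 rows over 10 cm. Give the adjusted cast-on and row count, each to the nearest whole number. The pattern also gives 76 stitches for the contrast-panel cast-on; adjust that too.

Stitches: 144 × 15/19 = 113.68 → 114.
Rows: 385 × 34/29 = 451.38 → 451.
contrast-panel cast-on: 76 × 15/19 = 60.00 → 60.

Cast on 114 stitches; work 451 rows; contrast-panel cast-on 60 stitches.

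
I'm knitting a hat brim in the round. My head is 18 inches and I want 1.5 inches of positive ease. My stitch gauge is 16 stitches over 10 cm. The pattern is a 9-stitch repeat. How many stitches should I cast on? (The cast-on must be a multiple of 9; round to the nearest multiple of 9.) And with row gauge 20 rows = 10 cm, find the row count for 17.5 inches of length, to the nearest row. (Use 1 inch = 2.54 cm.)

Finished = 18 + 1.5 = 19.5 inches.
19.5 inches × 2.54 = 49.53 cm.
16/10 = 1.6 sts per cm; 49.53 × 1.6 = 79.25 sts.
Nearest multiple of 9 → 81.
17.5 inches = 44.45 cm; × 2 = 88.90 → 89 rows.

Cast on 81 stitches; work 89 rows.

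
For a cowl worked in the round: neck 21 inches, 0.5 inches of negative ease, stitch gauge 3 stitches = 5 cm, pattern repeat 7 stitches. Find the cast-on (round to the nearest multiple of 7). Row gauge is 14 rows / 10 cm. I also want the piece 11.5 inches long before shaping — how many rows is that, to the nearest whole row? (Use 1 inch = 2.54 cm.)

Cast on 28 stitches; work 41 rows.

Finished = 21 − 0.5 = 20.5 inches.
20.5 inches × 2.54 = 52.07 cm.
3/5 = 0.6 sts per cm; 52.07 × 0.6 = 31.24 sts.
Nearest multiple of 7 → 28.
11.5 inches = 29.21 cm; × 1.4 = 40.89 → 41 rows.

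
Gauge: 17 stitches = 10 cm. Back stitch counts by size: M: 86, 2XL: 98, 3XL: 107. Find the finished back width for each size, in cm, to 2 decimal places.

17/10 = 1.7 sts per cm.
M: 86 / 1.7 = 50.588 → 50.59 cm.
2XL: 98 / 1.7 = 57.647 → 57.65 cm.
3XL: 107 / 1.7 = 62.941 → 62.94 cm.

M 50.59 cm; 2XL 57.65 cm; 3XL 62.94 cm.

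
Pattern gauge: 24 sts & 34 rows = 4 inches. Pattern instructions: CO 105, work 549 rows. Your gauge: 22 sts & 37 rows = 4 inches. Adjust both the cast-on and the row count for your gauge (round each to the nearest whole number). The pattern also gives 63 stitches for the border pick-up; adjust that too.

Stitches: 105 × 22/24 = 96.25 → 96.
Rows: 549 × 37/34 = 597.44 → 597.
border pick-up: 63 × 22/24 = 57.75 → 58.

Cast on 96 stitches; work 597 rows; border pick-up 58 stitches.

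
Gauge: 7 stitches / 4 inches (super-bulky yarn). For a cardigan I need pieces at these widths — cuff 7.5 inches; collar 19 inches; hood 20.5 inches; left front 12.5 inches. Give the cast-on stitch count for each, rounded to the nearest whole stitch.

Rate = 7/4 = 1.75 sts per in.
cuff: 7.5 × 1.75 = 13.12 → 13.
collar: 19 × 1.75 = 33.25 → 33.
hood: 20.5 × 1.75 = 35.88 → 36.
left front: 12.5 × 1.75 = 21.88 → 22.

cuff 13; collar 33; hood 36; left front 22.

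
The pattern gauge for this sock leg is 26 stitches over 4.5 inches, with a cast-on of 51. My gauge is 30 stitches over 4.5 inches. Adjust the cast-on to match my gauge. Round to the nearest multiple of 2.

CO 58 sts.

Scale factor = 30 / 26 = 1.154.
51 × 30 / 26 = 58.85 sts.
→ 58 sts.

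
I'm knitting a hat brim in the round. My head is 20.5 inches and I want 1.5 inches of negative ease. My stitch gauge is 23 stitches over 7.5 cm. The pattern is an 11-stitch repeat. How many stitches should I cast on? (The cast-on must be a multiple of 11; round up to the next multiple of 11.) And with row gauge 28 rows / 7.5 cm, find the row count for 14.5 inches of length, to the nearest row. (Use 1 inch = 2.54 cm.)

Finished = 20.5 − 1.5 = 19 inches.
19 inches × 2.54 = 48.26 cm.
23/7.5 = 3.067 sts per cm; 48.26 × 3.067 = 148.00 sts.
Next multiple of 11 → 154.
14.5 inches = 36.83 cm; × 3.733 = 137.50 → 137 rows.

Cast on 154 stitches; work 137 rows.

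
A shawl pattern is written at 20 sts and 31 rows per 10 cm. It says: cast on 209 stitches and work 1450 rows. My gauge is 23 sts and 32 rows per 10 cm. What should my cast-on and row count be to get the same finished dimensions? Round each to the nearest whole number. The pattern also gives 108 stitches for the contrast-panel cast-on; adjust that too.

Cast on 240 stitches; work 1497 rows; contrast-panel cast-on 124 stitches.

Stitches: 209 × 23/20 = 240.35 → 240.
Rows: 1450 × 32/31 = 1496.77 → 1497.
contrast-panel cast-on: 108 × 23/20 = 124.20 → 124.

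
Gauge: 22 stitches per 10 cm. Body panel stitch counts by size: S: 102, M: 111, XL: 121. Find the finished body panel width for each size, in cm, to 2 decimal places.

S 46.36 cm; M 50.45 cm; XL 55.00 cm.

22/10 = 2.2 sts per cm.
S: 102 / 2.2 = 46.364 → 46.36 cm.
M: 111 / 2.2 = 50.455 → 50.45 cm.
XL: 121 / 2.2 = 55.000 → 55.00 cm.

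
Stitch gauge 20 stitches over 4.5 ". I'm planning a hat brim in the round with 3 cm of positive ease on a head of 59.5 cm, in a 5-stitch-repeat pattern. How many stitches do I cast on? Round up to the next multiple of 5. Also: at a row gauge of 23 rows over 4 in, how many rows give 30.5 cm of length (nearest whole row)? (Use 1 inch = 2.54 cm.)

Cast on 110 stitches; work 69 rows.

Finished = 59.5 + 3 = 62.5 cm.
62.5 cm × 1/2.54 = 24.61 inches.
20/4.5 = 4.444 sts per in; 24.61 × 4.444 = 109.36 sts.
Next multiple of 5 → 110.
30.5 cm = 12.01 inches; × 5.75 = 69.05 → 69 rows.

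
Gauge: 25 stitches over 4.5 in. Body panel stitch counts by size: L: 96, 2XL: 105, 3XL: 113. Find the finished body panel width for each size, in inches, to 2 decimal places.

25/4.5 = 5.556 sts per in.
L: 96 / 5.556 = 17.280 → 17.28 in.
2XL: 105 / 5.556 = 18.900 → 18.90 in.
3XL: 113 / 5.556 = 20.340 → 20.34 in.

L 17.28 inches; 2XL 18.90 inches; 3XL 20.34 inches.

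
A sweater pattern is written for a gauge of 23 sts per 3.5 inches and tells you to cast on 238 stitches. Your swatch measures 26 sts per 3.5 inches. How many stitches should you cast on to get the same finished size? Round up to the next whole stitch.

Scale factor = 26 / 23 = 1.130.
238 × 26 / 23 = 269.04 sts.
→ 270 sts.

Cast on 270 stitches.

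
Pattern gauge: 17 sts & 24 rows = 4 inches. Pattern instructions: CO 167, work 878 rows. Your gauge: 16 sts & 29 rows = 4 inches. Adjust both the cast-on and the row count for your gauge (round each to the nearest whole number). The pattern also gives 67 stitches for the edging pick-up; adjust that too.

Stitches: 167 × 16/17 = 157.18 → 157.
Rows: 878 × 29/24 = 1060.92 → 1061.
edging pick-up: 67 × 16/17 = 63.06 → 63.

Cast on 157 stitches; work 1061 rows; edging pick-up 63 stitches.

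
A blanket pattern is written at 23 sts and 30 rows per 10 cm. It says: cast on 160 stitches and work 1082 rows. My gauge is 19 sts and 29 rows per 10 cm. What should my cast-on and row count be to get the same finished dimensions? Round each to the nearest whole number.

Stitches: 160 × 19/23 = 132.17 → 132.
Rows: 1082 × 29/30 = 1045.93 → 1046.

Cast on 132 stitches; work 1046 rows.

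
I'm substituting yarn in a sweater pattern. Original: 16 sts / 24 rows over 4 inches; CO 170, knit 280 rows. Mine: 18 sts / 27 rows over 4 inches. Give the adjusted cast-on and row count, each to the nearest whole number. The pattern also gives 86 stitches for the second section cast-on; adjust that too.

Stitches: 170 × 18/16 = 191.25 → 191.
Rows: 280 × 27/24 = 315.00 → 315.
second section cast-on: 86 × 18/16 = 96.75 → 97.

Cast on 191 stitches; work 315 rows; second section cast-on 97 stitches.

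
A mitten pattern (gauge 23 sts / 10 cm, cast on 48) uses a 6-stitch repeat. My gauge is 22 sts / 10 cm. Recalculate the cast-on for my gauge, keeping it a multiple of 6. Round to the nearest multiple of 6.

48 × 22 / 23 = 45.91.
Nearest multiple of 6: 48.

CO 48 sts.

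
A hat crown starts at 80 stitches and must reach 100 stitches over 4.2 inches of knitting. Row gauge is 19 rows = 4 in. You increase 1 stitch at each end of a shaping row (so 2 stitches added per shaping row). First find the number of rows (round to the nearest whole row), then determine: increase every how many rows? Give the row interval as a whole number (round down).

Rows = 4.2 × 4.75 = 19.9 → 20 rows.
Stitches to add: 20 → 10 shaping rows (at 2 st each).
20 / 10 = 2.00 → every 2 rows.

Increase every 2nd row.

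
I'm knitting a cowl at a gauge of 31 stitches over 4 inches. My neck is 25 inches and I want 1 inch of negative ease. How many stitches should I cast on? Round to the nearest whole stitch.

Cast on 186 stitches.

Finished = 25 − 1 = 24 in.
31 / 4 = 7.75 sts per inch.
24.00 × 7.75 = 186.00 sts.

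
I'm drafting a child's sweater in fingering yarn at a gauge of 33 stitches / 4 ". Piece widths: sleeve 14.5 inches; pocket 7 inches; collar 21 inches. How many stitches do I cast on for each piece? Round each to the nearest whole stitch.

Rate = 33/4 = 8.25 sts per in.
sleeve: 14.5 × 8.25 = 119.62 → 120.
pocket: 7 × 8.25 = 57.75 → 58.
collar: 21 × 8.25 = 173.25 → 173.

sleeve 120; pocket 58; collar 173.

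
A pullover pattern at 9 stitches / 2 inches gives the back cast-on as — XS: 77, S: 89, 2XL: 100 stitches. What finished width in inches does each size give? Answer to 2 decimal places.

XS 17.11 inches; S 19.78 inches; 2XL 22.22 inches.

9/2 = 4.5 sts per in.
XS: 77 / 4.5 = 17.111 → 17.11 in.
S: 89 / 4.5 = 19.778 → 19.78 in.
2XL: 100 / 4.5 = 22.222 → 22.22 in.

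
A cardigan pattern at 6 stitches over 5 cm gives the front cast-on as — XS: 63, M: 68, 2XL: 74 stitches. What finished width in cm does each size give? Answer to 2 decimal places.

XS 52.50 cm; M 56.67 cm; 2XL 61.67 cm.

6/5 = 1.2 sts per cm.
XS: 63 / 1.2 = 52.500 → 52.50 cm.
M: 68 / 1.2 = 56.667 → 56.67 cm.
2XL: 74 / 1.2 = 61.667 → 61.67 cm.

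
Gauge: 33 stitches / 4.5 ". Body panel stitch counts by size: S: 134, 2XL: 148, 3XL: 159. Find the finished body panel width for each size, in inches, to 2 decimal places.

33/4.5 = 7.333 sts per in.
S: 134 / 7.333 = 18.273 → 18.27 in.
2XL: 148 / 7.333 = 20.182 → 20.18 in.
3XL: 159 / 7.333 = 21.682 → 21.68 in.

S 18.27 inches; 2XL 20.18 inches; 3XL 21.68 inches.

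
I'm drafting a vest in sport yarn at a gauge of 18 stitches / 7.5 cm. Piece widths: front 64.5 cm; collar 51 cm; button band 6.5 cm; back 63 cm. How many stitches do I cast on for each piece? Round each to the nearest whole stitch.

Rate = 18/7.5 = 2.4 sts per cm.
front: 64.5 × 2.4 = 154.80 → 155.
collar: 51 × 2.4 = 122.40 → 122.
button band: 6.5 × 2.4 = 15.60 → 16.
back: 63 × 2.4 = 151.20 → 151.

front 155; collar 122; button band 16; back 151.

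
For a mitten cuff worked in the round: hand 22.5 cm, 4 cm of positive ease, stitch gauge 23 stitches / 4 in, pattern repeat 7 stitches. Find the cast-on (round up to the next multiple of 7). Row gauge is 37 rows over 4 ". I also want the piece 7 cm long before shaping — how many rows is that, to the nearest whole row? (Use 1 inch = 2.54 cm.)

Finished = 22.5 + 4 = 26.5 cm.
26.5 cm × 1/2.54 = 10.43 inches.
23/4 = 5.75 sts per in; 10.43 × 5.75 = 59.99 sts.
Next multiple of 7 → 63.
7 cm = 2.76 inches; × 9.25 = 25.49 → 25 rows.

Cast on 63 stitches; work 25 rows.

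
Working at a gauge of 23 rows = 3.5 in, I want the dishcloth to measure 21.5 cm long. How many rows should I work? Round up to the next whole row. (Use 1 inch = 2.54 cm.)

Knit 56 rows.

21.5 cm = 8.46 in.
23 rows / 3.5 in = 6.571 rows per inch.
8.46 × 6.571 = 55.62 rows.
Round up → 56.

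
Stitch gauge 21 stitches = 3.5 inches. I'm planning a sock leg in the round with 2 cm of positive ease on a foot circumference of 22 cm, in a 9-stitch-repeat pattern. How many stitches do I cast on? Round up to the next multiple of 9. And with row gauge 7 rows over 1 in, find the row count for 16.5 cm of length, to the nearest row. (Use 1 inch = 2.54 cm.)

Cast on 63 stitches; work 45 rows.

Finished = 22 + 2 = 24 cm.
24 cm × 1/2.54 = 9.45 inches.
21/3.5 = 6 sts per in; 9.45 × 6 = 56.69 sts.
Next multiple of 9 → 63.
16.5 cm = 6.50 inches; × 7 = 45.47 → 45 rows.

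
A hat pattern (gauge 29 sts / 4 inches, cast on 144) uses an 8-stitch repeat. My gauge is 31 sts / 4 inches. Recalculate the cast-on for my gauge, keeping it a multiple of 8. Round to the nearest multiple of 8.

Cast on 152 stitches.

144 × 31 / 29 = 153.93.
Nearest multiple of 8: 152.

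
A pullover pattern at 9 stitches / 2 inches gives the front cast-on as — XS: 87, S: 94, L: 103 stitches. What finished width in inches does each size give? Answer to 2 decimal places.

XS 19.33 inches; S 20.89 inches; L 22.89 inches.

9/2 = 4.5 sts per in.
XS: 87 / 4.5 = 19.333 → 19.33 in.
S: 94 / 4.5 = 20.889 → 20.89 in.
L: 103 / 4.5 = 22.889 → 22.89 in.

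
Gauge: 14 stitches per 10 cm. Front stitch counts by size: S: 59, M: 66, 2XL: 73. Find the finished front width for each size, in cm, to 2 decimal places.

14/10 = 1.4 sts per cm.
S: 59 / 1.4 = 42.143 → 42.14 cm.
M: 66 / 1.4 = 47.143 → 47.14 cm.
2XL: 73 / 1.4 = 52.143 → 52.14 cm.

S 42.14 cm; M 47.14 cm; 2XL 52.14 cm.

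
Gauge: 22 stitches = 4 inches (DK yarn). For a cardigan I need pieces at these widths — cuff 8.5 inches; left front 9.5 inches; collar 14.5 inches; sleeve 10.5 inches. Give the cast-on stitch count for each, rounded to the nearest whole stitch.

cuff 47; left front 52; collar 80; sleeve 58.

Rate = 22/4 = 5.5 sts per in.
cuff: 8.5 × 5.5 = 46.75 → 47.
left front: 9.5 × 5.5 = 52.25 → 52.
collar: 14.5 × 5.5 = 79.75 → 80.
sleeve: 10.5 × 5.5 = 57.75 → 58.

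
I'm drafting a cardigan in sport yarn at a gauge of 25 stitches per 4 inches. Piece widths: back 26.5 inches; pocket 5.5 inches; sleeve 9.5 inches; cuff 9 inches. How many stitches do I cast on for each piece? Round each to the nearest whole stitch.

back 166; pocket 34; sleeve 59; cuff 56.

Rate = 25/4 = 6.25 sts per in.
back: 26.5 × 6.25 = 165.62 → 166.
pocket: 5.5 × 6.25 = 34.38 → 34.
sleeve: 9.5 × 6.25 = 59.38 → 59.
cuff: 9 × 6.25 = 56.25 → 56.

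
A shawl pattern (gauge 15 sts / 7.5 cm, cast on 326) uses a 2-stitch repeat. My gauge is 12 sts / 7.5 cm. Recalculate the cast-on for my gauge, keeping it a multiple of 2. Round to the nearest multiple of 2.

Cast on 260 stitches.

326 × 12 / 15 = 260.80.
Nearest multiple of 2: 260.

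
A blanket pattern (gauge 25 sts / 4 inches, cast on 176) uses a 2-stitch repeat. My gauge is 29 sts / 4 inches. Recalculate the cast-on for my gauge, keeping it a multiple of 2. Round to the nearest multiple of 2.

CO 204 sts.

176 × 29 / 25 = 204.16.
Nearest multiple of 2: 204.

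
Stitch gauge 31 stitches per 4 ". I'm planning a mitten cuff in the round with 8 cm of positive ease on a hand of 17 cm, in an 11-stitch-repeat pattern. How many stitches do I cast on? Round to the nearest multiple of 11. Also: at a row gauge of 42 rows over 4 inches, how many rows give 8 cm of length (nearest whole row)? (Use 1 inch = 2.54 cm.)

Cast on 77 stitches; work 33 rows.

Finished = 17 + 8 = 25 cm.
25 cm × 1/2.54 = 9.84 inches.
31/4 = 7.75 sts per in; 9.84 × 7.75 = 76.28 sts.
Nearest multiple of 11 → 77.
8 cm = 3.15 inches; × 10.5 = 33.07 → 33 rows.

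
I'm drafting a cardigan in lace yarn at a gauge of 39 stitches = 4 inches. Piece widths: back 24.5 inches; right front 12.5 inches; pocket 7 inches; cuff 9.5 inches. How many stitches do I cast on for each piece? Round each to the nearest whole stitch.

Rate = 39/4 = 9.75 sts per in.
back: 24.5 × 9.75 = 238.88 → 239.
right front: 12.5 × 9.75 = 121.88 → 122.
pocket: 7 × 9.75 = 68.25 → 68.
cuff: 9.5 × 9.75 = 92.62 → 93.

back 239; right front 122; pocket 68; cuff 93.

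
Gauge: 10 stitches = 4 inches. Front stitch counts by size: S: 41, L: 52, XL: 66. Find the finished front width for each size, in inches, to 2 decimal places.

10/4 = 2.5 sts per in.
S: 41 / 2.5 = 16.400 → 16.40 in.
L: 52 / 2.5 = 20.800 → 20.80 in.
XL: 66 / 2.5 = 26.400 → 26.40 in.

S 16.40 inches; L 20.80 inches; XL 26.40 inches.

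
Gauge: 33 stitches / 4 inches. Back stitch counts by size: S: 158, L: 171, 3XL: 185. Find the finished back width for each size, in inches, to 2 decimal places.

33/4 = 8.25 sts per in.
S: 158 / 8.25 = 19.152 → 19.15 in.
L: 171 / 8.25 = 20.727 → 20.73 in.
3XL: 185 / 8.25 = 22.424 → 22.42 in.

S 19.15 inches; L 20.73 inches; 3XL 22.42 inches.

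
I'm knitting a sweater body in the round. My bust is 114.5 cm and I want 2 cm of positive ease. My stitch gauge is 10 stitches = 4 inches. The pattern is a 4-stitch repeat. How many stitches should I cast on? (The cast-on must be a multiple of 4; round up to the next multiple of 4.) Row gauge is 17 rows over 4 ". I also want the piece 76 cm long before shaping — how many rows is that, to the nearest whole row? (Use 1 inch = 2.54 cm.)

Finished = 114.5 + 2 = 116.5 cm.
116.5 cm × 1/2.54 = 45.87 inches.
10/4 = 2.5 sts per in; 45.87 × 2.5 = 114.67 sts.
Next multiple of 4 → 116.
76 cm = 29.92 inches; × 4.25 = 127.17 → 127 rows.

Cast on 116 stitches; work 127 rows.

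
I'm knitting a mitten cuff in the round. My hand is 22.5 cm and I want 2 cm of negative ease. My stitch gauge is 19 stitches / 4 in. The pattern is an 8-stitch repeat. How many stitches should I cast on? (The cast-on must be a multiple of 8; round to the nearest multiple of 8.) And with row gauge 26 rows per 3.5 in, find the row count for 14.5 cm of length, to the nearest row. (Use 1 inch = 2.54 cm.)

Finished = 22.5 − 2 = 20.5 cm.
20.5 cm × 1/2.54 = 8.07 inches.
19/4 = 4.75 sts per in; 8.07 × 4.75 = 38.34 sts.
Nearest multiple of 8 → 40.
14.5 cm = 5.71 inches; × 7.429 = 42.41 → 42 rows.

Cast on 40 stitches; work 42 rows.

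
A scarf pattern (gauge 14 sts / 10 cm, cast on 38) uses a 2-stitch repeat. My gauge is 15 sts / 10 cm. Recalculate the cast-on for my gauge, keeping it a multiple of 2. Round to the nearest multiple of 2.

38 × 15 / 14 = 40.71.
Nearest multiple of 2: 40.

CO 40 sts.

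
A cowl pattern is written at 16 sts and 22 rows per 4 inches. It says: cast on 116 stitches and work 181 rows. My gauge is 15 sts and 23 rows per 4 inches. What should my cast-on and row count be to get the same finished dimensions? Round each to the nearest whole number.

Cast on 109 stitches; work 189 rows.

Stitches: 116 × 15/16 = 108.75 → 109.
Rows: 181 × 23/22 = 189.23 → 189.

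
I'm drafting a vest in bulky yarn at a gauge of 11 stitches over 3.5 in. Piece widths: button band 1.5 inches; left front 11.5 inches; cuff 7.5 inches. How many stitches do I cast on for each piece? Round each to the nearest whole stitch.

button band 5; left front 36; cuff 24.

Rate = 11/3.5 = 3.143 sts per in.
button band: 1.5 × 3.143 = 4.71 → 5.
left front: 11.5 × 3.143 = 36.14 → 36.
cuff: 7.5 × 3.143 = 23.57 → 24.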